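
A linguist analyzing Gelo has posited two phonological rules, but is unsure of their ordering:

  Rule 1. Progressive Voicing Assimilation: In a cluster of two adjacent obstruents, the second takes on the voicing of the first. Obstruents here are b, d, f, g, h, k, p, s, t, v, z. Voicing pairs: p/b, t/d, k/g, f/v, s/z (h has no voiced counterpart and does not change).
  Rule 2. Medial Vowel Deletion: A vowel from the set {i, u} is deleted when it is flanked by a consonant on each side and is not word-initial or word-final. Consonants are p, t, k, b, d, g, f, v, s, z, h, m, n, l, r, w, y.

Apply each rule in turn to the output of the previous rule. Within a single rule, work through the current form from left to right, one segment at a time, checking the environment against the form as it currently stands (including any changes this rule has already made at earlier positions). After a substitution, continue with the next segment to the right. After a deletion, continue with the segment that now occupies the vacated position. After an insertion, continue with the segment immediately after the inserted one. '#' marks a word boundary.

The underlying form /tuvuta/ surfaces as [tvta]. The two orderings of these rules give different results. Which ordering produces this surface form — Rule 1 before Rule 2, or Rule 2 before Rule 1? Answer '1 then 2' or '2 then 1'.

1 then 2

Order 1 then 2:
  1 Progressive Voicing Assimilation: no change — [tuvuta]
  2 Medial Vowel Deletion: [tuvuta] → [tvta]
  result: [tvta]
Order 2 then 1:
  2 Medial Vowel Deletion: [tuvuta] → [tvta]
  1 Progressive Voicing Assimilation: [tvta] → [tfta]
  result: [tfta]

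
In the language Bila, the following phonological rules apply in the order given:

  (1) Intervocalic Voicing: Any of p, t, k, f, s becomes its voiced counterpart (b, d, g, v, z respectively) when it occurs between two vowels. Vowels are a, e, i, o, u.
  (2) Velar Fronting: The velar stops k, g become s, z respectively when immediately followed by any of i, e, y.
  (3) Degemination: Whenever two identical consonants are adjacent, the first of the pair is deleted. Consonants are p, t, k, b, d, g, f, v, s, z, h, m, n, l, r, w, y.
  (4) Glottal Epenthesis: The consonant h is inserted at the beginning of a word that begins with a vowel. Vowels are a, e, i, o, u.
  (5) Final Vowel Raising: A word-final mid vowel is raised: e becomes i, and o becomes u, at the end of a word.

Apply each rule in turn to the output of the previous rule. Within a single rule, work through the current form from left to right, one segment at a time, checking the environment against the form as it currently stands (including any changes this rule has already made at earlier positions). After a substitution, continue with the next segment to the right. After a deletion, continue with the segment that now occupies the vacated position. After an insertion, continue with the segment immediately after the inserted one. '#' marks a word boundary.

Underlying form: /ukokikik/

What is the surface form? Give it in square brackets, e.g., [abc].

(1) Intervocalic Voicing: [ukokikik] → [ugogigik]
(2) Velar Fronting: [ugogigik] → [ugozizik]
(3) Degemination: no change — [ugozizik]
(4) Glottal Epenthesis: [ugozizik] → [hugozizik]
(5) Final Vowel Raising: no change — [hugozizik]

[hugozizik]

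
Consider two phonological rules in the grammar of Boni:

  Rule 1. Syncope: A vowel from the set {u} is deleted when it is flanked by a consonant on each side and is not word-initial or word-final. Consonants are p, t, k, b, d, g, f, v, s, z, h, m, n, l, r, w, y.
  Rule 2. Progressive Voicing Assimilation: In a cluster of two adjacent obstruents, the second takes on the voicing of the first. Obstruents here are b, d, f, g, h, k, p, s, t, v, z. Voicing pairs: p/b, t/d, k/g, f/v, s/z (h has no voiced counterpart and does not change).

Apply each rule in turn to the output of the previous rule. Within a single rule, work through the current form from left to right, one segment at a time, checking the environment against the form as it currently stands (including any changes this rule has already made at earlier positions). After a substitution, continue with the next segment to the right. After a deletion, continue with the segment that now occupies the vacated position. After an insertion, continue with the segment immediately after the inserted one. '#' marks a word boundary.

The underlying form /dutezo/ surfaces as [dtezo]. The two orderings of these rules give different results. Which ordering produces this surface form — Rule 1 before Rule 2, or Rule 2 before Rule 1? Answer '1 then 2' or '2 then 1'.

2 then 1

Order 1 then 2:
  1 Syncope: [dutezo] → [dtezo]
  2 Progressive Voicing Assimilation: [dtezo] → [ddezo]
  result: [ddezo]
Order 2 then 1:
  2 Progressive Voicing Assimilation: no change — [dutezo]
  1 Syncope: [dutezo] → [dtezo]
  result: [dtezo]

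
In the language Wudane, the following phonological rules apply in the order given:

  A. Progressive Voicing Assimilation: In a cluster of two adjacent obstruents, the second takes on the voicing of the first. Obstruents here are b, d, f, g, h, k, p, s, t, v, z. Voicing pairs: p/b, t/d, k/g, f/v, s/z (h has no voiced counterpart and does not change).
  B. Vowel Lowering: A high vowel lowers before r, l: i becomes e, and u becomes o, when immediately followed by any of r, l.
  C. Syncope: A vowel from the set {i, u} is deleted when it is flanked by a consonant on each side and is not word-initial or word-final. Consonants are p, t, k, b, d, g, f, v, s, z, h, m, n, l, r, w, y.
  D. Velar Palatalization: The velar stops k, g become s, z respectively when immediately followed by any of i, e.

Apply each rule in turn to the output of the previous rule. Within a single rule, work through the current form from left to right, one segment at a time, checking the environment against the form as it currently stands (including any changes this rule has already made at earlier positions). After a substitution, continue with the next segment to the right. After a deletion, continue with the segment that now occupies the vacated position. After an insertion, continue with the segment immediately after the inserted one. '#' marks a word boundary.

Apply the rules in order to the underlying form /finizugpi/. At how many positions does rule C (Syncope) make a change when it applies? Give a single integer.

A Progressive Voicing Assimilation: [finizugpi] → [finizugbi]
B Vowel Lowering: no change — [finizugbi]
C Syncope: [finizugbi] → [fnzgbi]
D Velar Palatalization: no change — [fnzgbi]
Rule C changed 3 position(s).

3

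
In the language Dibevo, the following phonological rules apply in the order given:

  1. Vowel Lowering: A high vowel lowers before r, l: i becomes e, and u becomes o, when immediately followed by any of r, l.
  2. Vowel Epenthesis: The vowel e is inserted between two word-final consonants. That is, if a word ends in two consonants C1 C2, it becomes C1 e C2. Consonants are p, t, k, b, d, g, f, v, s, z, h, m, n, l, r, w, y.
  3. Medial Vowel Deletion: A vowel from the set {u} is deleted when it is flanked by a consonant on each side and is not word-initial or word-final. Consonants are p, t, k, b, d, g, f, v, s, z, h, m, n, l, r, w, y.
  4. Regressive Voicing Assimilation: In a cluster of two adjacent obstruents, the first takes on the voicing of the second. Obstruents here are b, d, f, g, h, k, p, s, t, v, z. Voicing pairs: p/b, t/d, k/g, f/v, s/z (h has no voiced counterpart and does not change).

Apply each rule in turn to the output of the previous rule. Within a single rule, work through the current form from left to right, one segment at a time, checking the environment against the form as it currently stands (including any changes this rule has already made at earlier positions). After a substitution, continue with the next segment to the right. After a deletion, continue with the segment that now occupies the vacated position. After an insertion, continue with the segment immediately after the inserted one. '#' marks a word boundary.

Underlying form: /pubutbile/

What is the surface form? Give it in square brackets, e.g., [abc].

[bpdbele]

1 Vowel Lowering: [pubutbile] → [pubutbele]
2 Vowel Epenthesis: no change — [pubutbele]
3 Medial Vowel Deletion: [pubutbele] → [pbtbele]
4 Regressive Voicing Assimilation: [pbtbele] → [bpdbele]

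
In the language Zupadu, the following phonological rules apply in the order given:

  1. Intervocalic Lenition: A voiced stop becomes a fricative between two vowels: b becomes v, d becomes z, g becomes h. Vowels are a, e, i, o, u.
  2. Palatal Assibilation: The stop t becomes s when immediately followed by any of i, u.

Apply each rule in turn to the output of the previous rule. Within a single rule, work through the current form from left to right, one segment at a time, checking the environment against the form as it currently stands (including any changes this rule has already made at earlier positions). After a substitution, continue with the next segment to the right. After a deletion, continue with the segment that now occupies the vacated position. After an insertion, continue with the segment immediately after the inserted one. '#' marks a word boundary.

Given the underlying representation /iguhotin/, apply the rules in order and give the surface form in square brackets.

[ihuhosin]

1 Intervocalic Lenition: [iguhotin] → [ihuhotin]
2 Palatal Assibilation: [ihuhotin] → [ihuhosin]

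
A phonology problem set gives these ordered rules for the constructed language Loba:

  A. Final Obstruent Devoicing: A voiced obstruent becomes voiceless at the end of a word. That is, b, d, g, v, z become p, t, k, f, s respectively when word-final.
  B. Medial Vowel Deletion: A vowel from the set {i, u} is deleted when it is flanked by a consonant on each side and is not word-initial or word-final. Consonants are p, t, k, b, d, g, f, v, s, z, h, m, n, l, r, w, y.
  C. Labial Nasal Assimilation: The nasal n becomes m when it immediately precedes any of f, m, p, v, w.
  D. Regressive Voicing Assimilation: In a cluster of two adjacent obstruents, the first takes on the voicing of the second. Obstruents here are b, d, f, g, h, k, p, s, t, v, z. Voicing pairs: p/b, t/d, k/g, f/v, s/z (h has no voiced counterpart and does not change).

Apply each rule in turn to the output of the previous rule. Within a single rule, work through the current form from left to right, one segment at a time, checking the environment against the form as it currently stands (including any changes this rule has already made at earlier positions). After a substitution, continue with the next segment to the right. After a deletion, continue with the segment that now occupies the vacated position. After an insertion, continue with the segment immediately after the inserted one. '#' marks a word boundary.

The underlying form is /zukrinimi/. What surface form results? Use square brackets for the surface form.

[skrmmi]

A Final Obstruent Devoicing: no change — [zukrinimi]
B Medial Vowel Deletion: [zukrinimi] → [zkrnmi]
C Labial Nasal Assimilation: [zkrnmi] → [zkrmmi]
D Regressive Voicing Assimilation: [zkrmmi] → [skrmmi]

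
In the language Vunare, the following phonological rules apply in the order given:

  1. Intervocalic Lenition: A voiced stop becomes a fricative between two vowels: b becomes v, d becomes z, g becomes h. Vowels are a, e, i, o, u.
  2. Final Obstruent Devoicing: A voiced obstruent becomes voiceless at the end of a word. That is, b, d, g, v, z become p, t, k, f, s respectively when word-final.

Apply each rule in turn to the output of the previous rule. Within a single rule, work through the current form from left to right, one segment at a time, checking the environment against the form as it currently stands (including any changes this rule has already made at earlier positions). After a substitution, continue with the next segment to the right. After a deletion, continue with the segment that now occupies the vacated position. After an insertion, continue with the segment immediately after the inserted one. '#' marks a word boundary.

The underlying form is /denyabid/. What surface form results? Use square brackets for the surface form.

1 Intervocalic Lenition: [denyabid] → [denyavid]
2 Final Obstruent Devoicing: [denyavid] → [denyavit]

[denyavit]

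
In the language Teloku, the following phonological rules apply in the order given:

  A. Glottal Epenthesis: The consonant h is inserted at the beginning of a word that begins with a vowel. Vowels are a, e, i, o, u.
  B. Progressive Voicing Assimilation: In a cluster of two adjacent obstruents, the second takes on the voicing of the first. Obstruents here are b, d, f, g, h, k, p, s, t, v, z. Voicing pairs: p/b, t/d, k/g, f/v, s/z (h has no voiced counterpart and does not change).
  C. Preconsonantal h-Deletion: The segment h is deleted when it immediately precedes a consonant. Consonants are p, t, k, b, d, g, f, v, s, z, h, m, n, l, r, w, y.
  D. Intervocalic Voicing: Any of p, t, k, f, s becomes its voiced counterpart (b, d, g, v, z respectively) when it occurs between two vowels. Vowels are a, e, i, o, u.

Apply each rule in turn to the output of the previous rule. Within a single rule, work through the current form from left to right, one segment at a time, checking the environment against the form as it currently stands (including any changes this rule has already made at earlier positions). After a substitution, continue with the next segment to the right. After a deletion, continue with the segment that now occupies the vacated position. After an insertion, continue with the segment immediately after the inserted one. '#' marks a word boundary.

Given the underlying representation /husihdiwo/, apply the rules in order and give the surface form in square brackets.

[huzidiwo]

A Glottal Epenthesis: no change — [husihdiwo]
B Progressive Voicing Assimilation: [husihdiwo] → [husihtiwo]
C Preconsonantal h-Deletion: [husihtiwo] → [husitiwo]
D Intervocalic Voicing: [husitiwo] → [huzidiwo]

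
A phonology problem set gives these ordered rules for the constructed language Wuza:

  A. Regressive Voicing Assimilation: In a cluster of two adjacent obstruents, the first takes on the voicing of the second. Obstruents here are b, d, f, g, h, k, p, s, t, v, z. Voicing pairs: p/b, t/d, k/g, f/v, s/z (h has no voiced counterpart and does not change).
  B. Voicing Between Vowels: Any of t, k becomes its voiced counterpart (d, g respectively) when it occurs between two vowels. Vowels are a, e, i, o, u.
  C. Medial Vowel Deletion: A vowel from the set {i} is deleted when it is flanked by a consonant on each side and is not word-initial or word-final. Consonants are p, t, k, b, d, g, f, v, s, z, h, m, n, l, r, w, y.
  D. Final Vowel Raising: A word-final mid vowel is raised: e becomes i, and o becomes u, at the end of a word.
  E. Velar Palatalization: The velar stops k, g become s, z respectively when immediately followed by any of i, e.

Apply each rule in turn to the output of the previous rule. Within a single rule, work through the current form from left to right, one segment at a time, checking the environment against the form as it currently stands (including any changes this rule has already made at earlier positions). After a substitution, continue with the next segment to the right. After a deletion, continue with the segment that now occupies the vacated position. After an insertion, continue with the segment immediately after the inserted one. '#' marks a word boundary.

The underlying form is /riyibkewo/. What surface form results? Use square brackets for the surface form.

A Regressive Voicing Assimilation: [riyibkewo] → [riyipkewo]
B Voicing Between Vowels: no change — [riyipkewo]
C Medial Vowel Deletion: [riyipkewo] → [rypkewo]
D Final Vowel Raising: [rypkewo] → [rypkewu]
E Velar Palatalization: [rypkewu] → [rypsewu]

[rypsewu]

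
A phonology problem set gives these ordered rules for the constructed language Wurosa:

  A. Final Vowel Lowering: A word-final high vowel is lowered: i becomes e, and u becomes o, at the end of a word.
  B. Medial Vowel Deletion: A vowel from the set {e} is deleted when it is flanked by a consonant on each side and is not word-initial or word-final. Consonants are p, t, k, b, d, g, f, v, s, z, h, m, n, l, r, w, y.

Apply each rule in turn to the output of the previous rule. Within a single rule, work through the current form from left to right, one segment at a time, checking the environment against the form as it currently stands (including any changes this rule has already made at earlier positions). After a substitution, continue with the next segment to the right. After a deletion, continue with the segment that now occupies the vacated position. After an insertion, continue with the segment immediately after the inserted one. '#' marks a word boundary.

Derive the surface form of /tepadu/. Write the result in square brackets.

A Final Vowel Lowering: [tepadu] → [tepado]
B Medial Vowel Deletion: [tepado] → [tpado]

[tpado]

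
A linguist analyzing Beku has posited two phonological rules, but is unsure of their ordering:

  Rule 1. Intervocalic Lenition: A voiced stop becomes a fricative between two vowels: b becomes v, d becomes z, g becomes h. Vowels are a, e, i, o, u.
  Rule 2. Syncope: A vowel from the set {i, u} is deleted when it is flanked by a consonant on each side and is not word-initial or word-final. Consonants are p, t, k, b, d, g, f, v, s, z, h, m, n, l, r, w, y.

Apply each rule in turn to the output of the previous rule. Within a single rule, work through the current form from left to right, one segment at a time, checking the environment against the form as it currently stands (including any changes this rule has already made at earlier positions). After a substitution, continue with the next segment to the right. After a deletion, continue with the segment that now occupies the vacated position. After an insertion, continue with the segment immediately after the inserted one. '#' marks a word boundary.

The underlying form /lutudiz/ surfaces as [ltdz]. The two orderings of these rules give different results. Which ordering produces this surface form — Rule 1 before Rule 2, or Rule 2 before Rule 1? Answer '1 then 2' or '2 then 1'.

Order 1 then 2:
  1 Intervocalic Lenition: [lutudiz] → [lutuziz]
  2 Syncope: [lutuziz] → [ltzz]
  result: [ltzz]
Order 2 then 1:
  2 Syncope: [lutudiz] → [ltdz]
  1 Intervocalic Lenition: no change — [ltdz]
  result: [ltdz]

2 then 1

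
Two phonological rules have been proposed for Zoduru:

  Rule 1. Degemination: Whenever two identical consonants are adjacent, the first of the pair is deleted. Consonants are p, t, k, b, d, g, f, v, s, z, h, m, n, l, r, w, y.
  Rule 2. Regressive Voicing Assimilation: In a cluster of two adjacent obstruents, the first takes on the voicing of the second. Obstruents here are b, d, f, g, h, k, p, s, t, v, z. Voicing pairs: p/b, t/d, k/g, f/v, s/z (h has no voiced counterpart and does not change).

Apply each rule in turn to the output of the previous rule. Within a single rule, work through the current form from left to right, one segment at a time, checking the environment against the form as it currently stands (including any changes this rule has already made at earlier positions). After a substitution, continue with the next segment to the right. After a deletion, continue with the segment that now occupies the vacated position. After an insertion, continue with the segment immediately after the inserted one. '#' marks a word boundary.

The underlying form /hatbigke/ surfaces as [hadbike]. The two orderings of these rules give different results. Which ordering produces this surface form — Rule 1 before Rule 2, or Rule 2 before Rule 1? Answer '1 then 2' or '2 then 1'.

Order 1 then 2:
  1 Degemination: no change — [hatbigke]
  2 Regressive Voicing Assimilation: [hatbigke] → [hadbikke]
  result: [hadbikke]
Order 2 then 1:
  2 Regressive Voicing Assimilation: [hatbigke] → [hadbikke]
  1 Degemination: [hadbikke] → [hadbike]
  result: [hadbike]

2 then 1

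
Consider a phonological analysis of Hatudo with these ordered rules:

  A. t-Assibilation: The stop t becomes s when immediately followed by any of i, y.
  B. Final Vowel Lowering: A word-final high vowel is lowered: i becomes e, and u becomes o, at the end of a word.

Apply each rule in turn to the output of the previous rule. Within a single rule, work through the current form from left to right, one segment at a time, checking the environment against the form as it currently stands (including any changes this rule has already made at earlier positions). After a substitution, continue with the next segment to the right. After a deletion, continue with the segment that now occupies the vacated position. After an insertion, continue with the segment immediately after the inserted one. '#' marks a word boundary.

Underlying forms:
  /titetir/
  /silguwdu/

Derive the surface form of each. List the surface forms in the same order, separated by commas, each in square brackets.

[sitesir], [silguwdo]

/titetir/:
  A t-Assibilation: [titetir] → [sitesir]
  B Final Vowel Lowering: no change — [sitesir]
/silguwdu/:
  A t-Assibilation: no change — [silguwdu]
  B Final Vowel Lowering: [silguwdu] → [silguwdo]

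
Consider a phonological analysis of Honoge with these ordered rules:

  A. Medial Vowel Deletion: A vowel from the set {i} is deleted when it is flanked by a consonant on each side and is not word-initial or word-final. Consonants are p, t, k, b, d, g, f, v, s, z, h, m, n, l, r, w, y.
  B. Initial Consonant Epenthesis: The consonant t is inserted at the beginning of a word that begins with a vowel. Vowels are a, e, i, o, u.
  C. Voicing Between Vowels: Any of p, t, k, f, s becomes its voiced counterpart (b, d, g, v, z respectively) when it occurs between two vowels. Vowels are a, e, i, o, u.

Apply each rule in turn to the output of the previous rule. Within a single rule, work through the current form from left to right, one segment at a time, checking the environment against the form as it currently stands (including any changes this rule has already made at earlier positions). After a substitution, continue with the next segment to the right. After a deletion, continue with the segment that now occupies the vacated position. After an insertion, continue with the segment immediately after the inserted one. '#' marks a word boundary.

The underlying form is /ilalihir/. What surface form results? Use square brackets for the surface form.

A Medial Vowel Deletion: [ilalihir] → [ilalhr]
B Initial Consonant Epenthesis: [ilalhr] → [tilalhr]
C Voicing Between Vowels: no change — [tilalhr]

[tilalhr]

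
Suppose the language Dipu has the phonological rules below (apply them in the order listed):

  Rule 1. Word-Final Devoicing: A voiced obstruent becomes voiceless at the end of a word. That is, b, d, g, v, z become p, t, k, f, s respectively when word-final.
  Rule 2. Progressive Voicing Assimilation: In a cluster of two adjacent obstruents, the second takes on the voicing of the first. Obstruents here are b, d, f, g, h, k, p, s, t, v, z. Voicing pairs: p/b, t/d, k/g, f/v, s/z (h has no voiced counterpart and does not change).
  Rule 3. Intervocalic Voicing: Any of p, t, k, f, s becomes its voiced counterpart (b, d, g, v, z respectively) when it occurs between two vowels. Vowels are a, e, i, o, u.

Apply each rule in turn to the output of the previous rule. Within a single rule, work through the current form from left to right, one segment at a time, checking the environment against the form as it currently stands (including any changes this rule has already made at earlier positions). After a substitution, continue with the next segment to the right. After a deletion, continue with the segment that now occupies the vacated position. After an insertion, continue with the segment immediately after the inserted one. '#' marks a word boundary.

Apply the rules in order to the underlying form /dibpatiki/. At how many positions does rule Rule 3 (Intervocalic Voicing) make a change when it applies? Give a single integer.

Rule 1 Word-Final Devoicing: no change — [dibpatiki]
Rule 2 Progressive Voicing Assimilation: [dibpatiki] → [dibbatiki]
Rule 3 Intervocalic Voicing: [dibbatiki] → [dibbadigi]
Rule Rule 3 changed 2 position(s).

2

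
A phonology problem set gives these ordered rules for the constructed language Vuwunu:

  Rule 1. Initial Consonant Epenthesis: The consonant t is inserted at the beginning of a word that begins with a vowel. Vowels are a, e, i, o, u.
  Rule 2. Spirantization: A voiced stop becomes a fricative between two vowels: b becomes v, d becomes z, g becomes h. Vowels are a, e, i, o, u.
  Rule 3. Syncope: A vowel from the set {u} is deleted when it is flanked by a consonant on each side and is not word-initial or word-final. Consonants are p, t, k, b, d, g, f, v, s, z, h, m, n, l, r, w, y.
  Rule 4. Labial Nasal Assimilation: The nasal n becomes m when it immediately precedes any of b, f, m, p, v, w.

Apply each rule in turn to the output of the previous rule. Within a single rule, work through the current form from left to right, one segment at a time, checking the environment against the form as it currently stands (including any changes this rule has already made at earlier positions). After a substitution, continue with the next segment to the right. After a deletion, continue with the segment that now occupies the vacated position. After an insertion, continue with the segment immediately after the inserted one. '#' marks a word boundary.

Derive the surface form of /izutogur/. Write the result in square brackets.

[tiztohr]

Rule 1 Initial Consonant Epenthesis: [izutogur] → [tizutogur]
Rule 2 Spirantization: [tizutogur] → [tizutohur]
Rule 3 Syncope: [tizutohur] → [tiztohr]
Rule 4 Labial Nasal Assimilation: no change — [tiztohr]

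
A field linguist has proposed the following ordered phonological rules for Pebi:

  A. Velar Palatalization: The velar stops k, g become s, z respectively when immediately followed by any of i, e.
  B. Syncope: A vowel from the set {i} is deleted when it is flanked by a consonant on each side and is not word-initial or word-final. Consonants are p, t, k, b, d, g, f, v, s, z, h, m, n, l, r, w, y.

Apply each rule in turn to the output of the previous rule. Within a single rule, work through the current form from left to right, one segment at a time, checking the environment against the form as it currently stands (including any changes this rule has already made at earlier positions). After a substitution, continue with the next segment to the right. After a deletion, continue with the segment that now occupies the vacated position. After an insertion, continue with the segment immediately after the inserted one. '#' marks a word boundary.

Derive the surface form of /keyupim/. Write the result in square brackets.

A Velar Palatalization: [keyupim] → [seyupim]
B Syncope: [seyupim] → [seyupm]

[seyupm]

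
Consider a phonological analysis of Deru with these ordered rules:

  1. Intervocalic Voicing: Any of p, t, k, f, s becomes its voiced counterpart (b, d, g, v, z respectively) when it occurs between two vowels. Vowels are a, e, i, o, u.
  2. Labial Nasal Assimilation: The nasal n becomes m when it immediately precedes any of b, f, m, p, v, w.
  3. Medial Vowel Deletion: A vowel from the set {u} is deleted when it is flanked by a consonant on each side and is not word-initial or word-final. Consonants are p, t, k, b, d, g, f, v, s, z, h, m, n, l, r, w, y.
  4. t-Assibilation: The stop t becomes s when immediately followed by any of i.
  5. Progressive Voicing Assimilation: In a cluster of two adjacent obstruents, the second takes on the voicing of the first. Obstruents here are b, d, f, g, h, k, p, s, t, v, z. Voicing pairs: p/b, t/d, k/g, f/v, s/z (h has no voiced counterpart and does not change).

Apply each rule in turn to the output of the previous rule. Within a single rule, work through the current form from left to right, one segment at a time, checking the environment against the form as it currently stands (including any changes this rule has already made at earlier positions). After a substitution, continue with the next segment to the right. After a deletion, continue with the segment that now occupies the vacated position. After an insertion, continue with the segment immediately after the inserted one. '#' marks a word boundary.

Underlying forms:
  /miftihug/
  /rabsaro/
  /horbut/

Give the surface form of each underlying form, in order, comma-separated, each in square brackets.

/miftihug/:
  1 Intervocalic Voicing: no change — [miftihug]
  2 Labial Nasal Assimilation: no change — [miftihug]
  3 Medial Vowel Deletion: [miftihug] → [miftihg]
  4 t-Assibilation: [miftihg] → [mifsihg]
  5 Progressive Voicing Assimilation: [mifsihg] → [mifsihk]
/rabsaro/:
  1 Intervocalic Voicing: no change — [rabsaro]
  2 Labial Nasal Assimilation: no change — [rabsaro]
  3 Medial Vowel Deletion: no change — [rabsaro]
  4 t-Assibilation: no change — [rabsaro]
  5 Progressive Voicing Assimilation: [rabsaro] → [rabzaro]
/horbut/:
  1 Intervocalic Voicing: no change — [horbut]
  2 Labial Nasal Assimilation: no change — [horbut]
  3 Medial Vowel Deletion: [horbut] → [horbt]
  4 t-Assibilation: no change — [horbt]
  5 Progressive Voicing Assimilation: [horbt] → [horbd]

[mifsihk], [rabzaro], [horbd]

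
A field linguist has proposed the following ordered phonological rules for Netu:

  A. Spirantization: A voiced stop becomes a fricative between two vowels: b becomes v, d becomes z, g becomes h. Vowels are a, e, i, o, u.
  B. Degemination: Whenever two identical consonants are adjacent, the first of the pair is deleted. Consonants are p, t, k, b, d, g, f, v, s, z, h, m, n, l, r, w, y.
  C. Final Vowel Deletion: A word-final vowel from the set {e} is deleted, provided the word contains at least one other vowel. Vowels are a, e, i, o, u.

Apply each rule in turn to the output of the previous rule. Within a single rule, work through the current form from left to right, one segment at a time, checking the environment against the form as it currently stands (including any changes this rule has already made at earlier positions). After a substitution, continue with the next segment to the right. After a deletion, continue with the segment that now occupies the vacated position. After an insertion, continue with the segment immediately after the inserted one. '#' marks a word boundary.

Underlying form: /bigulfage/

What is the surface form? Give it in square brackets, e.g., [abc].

[bihulfah]

A Spirantization: [bigulfage] → [bihulfahe]
B Degemination: no change — [bihulfahe]
C Final Vowel Deletion: [bihulfahe] → [bihulfah]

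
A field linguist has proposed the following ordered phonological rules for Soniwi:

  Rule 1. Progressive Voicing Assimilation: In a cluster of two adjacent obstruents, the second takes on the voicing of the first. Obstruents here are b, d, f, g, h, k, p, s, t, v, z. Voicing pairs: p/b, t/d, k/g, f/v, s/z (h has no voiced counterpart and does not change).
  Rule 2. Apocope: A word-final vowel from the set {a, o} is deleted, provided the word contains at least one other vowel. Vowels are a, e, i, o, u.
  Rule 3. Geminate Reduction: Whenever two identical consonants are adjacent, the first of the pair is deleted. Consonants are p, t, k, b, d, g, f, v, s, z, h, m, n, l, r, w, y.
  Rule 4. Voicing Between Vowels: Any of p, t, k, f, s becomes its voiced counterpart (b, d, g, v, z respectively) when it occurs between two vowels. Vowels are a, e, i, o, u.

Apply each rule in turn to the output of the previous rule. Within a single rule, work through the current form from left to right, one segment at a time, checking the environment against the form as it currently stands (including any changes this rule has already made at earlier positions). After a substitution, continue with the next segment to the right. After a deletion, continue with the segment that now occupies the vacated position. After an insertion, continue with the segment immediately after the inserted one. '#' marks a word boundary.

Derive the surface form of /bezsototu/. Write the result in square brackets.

[bezododu]

Rule 1 Progressive Voicing Assimilation: [bezsototu] → [bezzototu]
Rule 2 Apocope: no change — [bezzototu]
Rule 3 Geminate Reduction: [bezzototu] → [bezototu]
Rule 4 Voicing Between Vowels: [bezototu] → [bezododu]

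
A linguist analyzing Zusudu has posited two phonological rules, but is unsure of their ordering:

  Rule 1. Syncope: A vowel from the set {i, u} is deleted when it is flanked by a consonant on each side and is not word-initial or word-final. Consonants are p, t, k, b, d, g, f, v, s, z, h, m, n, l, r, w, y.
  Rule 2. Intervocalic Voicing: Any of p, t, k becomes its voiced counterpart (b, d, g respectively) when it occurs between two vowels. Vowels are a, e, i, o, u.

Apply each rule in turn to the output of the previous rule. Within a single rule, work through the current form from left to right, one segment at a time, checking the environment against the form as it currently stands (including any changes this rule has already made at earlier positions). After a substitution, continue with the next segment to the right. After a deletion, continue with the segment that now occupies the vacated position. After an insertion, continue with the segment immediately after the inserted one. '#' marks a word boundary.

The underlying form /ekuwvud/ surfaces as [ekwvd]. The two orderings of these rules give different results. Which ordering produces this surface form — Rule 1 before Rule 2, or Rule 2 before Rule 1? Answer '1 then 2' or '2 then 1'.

Order 1 then 2:
  1 Syncope: [ekuwvud] → [ekwvd]
  2 Intervocalic Voicing: no change — [ekwvd]
  result: [ekwvd]
Order 2 then 1:
  2 Intervocalic Voicing: [ekuwvud] → [eguwvud]
  1 Syncope: [eguwvud] → [egwvd]
  result: [egwvd]

1 then 2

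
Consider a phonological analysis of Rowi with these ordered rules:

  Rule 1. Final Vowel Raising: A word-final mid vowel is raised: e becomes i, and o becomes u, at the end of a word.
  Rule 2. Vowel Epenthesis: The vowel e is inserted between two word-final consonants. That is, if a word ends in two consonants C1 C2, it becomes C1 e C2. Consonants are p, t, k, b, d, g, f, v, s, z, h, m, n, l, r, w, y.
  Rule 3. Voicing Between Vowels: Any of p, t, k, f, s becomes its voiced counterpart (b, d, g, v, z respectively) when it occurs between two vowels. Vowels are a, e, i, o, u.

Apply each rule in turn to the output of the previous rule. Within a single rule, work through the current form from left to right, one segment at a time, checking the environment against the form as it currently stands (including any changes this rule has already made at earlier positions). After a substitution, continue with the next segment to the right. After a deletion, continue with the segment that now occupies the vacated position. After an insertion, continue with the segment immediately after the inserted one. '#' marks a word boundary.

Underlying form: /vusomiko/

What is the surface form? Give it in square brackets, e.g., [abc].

[vuzomigu]

Rule 1 Final Vowel Raising: [vusomiko] → [vusomiku]
Rule 2 Vowel Epenthesis: no change — [vusomiku]
Rule 3 Voicing Between Vowels: [vusomiku] → [vuzomigu]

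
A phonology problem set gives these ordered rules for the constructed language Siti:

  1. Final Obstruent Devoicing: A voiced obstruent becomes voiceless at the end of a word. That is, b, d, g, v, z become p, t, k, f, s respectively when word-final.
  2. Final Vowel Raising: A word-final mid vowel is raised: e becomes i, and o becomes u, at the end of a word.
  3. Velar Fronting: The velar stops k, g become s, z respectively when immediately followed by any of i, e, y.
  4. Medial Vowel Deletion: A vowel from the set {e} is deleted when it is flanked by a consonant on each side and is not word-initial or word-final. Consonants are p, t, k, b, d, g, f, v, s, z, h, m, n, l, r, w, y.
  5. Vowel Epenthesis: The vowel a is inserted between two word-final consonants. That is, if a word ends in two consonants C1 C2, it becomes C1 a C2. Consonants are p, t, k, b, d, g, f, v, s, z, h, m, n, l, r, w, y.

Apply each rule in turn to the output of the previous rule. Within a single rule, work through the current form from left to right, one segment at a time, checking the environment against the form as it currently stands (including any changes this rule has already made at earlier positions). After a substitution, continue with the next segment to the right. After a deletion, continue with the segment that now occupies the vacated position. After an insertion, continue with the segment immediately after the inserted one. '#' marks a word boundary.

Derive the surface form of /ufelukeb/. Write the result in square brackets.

1 Final Obstruent Devoicing: [ufelukeb] → [ufelukep]
2 Final Vowel Raising: no change — [ufelukep]
3 Velar Fronting: [ufelukep] → [ufelusep]
4 Medial Vowel Deletion: [ufelusep] → [uflusp]
5 Vowel Epenthesis: [uflusp] → [uflusap]

[uflusap]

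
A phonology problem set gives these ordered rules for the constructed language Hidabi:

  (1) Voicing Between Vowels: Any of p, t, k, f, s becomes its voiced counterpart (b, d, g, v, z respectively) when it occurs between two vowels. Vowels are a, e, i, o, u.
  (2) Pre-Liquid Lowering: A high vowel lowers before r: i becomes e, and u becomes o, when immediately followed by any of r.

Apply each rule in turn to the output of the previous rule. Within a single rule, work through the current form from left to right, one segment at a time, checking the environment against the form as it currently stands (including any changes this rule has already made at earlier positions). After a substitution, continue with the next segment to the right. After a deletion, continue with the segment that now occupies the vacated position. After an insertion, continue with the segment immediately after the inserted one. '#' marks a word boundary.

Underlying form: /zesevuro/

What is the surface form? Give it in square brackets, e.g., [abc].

[zezevoro]

(1) Voicing Between Vowels: [zesevuro] → [zezevuro]
(2) Pre-Liquid Lowering: [zezevuro] → [zezevoro]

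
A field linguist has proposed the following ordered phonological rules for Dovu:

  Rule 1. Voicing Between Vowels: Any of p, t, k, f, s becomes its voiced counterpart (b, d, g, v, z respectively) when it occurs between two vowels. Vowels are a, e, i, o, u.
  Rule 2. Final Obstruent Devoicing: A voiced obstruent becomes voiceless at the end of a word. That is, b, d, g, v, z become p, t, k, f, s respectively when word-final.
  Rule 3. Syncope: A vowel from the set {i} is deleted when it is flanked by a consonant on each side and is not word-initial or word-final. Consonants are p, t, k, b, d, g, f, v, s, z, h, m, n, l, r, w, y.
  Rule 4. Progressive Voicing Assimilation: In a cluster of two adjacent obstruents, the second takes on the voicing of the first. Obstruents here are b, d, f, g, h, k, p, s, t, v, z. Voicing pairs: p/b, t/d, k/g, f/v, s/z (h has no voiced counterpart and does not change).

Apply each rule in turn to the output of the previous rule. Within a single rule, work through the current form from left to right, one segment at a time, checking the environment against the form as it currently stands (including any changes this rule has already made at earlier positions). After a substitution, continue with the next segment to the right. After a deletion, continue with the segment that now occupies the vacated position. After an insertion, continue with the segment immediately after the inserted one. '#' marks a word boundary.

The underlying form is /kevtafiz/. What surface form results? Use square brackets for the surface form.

[kevdavz]

Rule 1 Voicing Between Vowels: [kevtafiz] → [kevtaviz]
Rule 2 Final Obstruent Devoicing: [kevtaviz] → [kevtavis]
Rule 3 Syncope: [kevtavis] → [kevtavs]
Rule 4 Progressive Voicing Assimilation: [kevtavs] → [kevdavz]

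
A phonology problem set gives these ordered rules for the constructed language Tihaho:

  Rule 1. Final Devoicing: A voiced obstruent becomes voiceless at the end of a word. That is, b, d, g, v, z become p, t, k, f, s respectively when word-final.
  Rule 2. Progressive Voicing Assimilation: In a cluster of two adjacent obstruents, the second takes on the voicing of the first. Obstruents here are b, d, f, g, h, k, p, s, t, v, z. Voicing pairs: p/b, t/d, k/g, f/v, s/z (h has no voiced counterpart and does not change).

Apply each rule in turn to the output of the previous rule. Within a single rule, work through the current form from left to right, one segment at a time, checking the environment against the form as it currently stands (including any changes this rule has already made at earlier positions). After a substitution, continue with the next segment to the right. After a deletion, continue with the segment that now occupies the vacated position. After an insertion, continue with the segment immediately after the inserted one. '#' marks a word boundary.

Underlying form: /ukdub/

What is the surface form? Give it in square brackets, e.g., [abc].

[uktup]

Rule 1 Final Devoicing: [ukdub] → [ukdup]
Rule 2 Progressive Voicing Assimilation: [ukdup] → [uktup]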